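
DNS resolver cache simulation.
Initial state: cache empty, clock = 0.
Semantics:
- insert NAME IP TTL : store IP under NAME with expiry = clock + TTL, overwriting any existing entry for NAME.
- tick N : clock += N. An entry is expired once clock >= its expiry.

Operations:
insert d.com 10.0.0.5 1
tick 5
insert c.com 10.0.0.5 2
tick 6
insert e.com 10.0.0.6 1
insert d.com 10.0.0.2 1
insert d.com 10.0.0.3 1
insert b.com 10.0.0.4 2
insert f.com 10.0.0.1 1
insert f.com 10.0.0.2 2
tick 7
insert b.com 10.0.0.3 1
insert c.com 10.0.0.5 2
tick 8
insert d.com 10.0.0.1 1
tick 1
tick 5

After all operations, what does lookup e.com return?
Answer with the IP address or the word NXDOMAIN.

Answer: NXDOMAIN

Derivation:
Op 1: insert d.com -> 10.0.0.5 (expiry=0+1=1). clock=0
Op 2: tick 5 -> clock=5. purged={d.com}
Op 3: insert c.com -> 10.0.0.5 (expiry=5+2=7). clock=5
Op 4: tick 6 -> clock=11. purged={c.com}
Op 5: insert e.com -> 10.0.0.6 (expiry=11+1=12). clock=11
Op 6: insert d.com -> 10.0.0.2 (expiry=11+1=12). clock=11
Op 7: insert d.com -> 10.0.0.3 (expiry=11+1=12). clock=11
Op 8: insert b.com -> 10.0.0.4 (expiry=11+2=13). clock=11
Op 9: insert f.com -> 10.0.0.1 (expiry=11+1=12). clock=11
Op 10: insert f.com -> 10.0.0.2 (expiry=11+2=13). clock=11
Op 11: tick 7 -> clock=18. purged={b.com,d.com,e.com,f.com}
Op 12: insert b.com -> 10.0.0.3 (expiry=18+1=19). clock=18
Op 13: insert c.com -> 10.0.0.5 (expiry=18+2=20). clock=18
Op 14: tick 8 -> clock=26. purged={b.com,c.com}
Op 15: insert d.com -> 10.0.0.1 (expiry=26+1=27). clock=26
Op 16: tick 1 -> clock=27. purged={d.com}
Op 17: tick 5 -> clock=32.
lookup e.com: not in cache (expired or never inserted)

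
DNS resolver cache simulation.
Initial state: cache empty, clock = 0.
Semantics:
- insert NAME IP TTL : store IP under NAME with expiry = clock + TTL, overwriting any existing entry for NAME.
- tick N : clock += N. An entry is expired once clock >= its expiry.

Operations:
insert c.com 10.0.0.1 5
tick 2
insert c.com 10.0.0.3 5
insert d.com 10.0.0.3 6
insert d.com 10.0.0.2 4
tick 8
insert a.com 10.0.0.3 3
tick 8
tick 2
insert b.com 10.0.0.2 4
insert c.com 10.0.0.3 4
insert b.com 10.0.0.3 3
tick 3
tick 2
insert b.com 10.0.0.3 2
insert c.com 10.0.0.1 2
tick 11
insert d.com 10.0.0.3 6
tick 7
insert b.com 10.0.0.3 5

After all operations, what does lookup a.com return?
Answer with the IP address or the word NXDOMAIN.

Answer: NXDOMAIN

Derivation:
Op 1: insert c.com -> 10.0.0.1 (expiry=0+5=5). clock=0
Op 2: tick 2 -> clock=2.
Op 3: insert c.com -> 10.0.0.3 (expiry=2+5=7). clock=2
Op 4: insert d.com -> 10.0.0.3 (expiry=2+6=8). clock=2
Op 5: insert d.com -> 10.0.0.2 (expiry=2+4=6). clock=2
Op 6: tick 8 -> clock=10. purged={c.com,d.com}
Op 7: insert a.com -> 10.0.0.3 (expiry=10+3=13). clock=10
Op 8: tick 8 -> clock=18. purged={a.com}
Op 9: tick 2 -> clock=20.
Op 10: insert b.com -> 10.0.0.2 (expiry=20+4=24). clock=20
Op 11: insert c.com -> 10.0.0.3 (expiry=20+4=24). clock=20
Op 12: insert b.com -> 10.0.0.3 (expiry=20+3=23). clock=20
Op 13: tick 3 -> clock=23. purged={b.com}
Op 14: tick 2 -> clock=25. purged={c.com}
Op 15: insert b.com -> 10.0.0.3 (expiry=25+2=27). clock=25
Op 16: insert c.com -> 10.0.0.1 (expiry=25+2=27). clock=25
Op 17: tick 11 -> clock=36. purged={b.com,c.com}
Op 18: insert d.com -> 10.0.0.3 (expiry=36+6=42). clock=36
Op 19: tick 7 -> clock=43. purged={d.com}
Op 20: insert b.com -> 10.0.0.3 (expiry=43+5=48). clock=43
lookup a.com: not in cache (expired or never inserted)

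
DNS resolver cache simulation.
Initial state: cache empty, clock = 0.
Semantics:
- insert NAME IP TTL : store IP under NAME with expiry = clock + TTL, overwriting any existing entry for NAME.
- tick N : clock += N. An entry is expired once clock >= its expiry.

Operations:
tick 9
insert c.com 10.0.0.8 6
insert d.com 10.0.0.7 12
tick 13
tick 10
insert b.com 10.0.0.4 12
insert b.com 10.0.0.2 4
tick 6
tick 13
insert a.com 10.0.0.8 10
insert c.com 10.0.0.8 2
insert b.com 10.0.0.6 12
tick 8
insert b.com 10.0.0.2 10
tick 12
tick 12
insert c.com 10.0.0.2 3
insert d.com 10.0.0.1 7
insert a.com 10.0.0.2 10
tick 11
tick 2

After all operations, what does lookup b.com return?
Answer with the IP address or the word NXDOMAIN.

Answer: NXDOMAIN

Derivation:
Op 1: tick 9 -> clock=9.
Op 2: insert c.com -> 10.0.0.8 (expiry=9+6=15). clock=9
Op 3: insert d.com -> 10.0.0.7 (expiry=9+12=21). clock=9
Op 4: tick 13 -> clock=22. purged={c.com,d.com}
Op 5: tick 10 -> clock=32.
Op 6: insert b.com -> 10.0.0.4 (expiry=32+12=44). clock=32
Op 7: insert b.com -> 10.0.0.2 (expiry=32+4=36). clock=32
Op 8: tick 6 -> clock=38. purged={b.com}
Op 9: tick 13 -> clock=51.
Op 10: insert a.com -> 10.0.0.8 (expiry=51+10=61). clock=51
Op 11: insert c.com -> 10.0.0.8 (expiry=51+2=53). clock=51
Op 12: insert b.com -> 10.0.0.6 (expiry=51+12=63). clock=51
Op 13: tick 8 -> clock=59. purged={c.com}
Op 14: insert b.com -> 10.0.0.2 (expiry=59+10=69). clock=59
Op 15: tick 12 -> clock=71. purged={a.com,b.com}
Op 16: tick 12 -> clock=83.
Op 17: insert c.com -> 10.0.0.2 (expiry=83+3=86). clock=83
Op 18: insert d.com -> 10.0.0.1 (expiry=83+7=90). clock=83
Op 19: insert a.com -> 10.0.0.2 (expiry=83+10=93). clock=83
Op 20: tick 11 -> clock=94. purged={a.com,c.com,d.com}
Op 21: tick 2 -> clock=96.
lookup b.com: not in cache (expired or never inserted)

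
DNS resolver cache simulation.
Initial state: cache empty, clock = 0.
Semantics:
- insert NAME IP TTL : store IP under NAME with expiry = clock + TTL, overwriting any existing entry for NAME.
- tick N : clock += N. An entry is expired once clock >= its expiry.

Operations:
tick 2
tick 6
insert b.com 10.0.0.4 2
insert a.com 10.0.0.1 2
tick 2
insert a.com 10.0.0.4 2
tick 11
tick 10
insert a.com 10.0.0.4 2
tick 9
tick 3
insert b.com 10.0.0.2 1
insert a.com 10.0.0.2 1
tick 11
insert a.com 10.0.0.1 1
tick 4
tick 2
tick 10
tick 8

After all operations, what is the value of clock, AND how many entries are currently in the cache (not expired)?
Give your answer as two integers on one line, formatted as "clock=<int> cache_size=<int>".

Answer: clock=78 cache_size=0

Derivation:
Op 1: tick 2 -> clock=2.
Op 2: tick 6 -> clock=8.
Op 3: insert b.com -> 10.0.0.4 (expiry=8+2=10). clock=8
Op 4: insert a.com -> 10.0.0.1 (expiry=8+2=10). clock=8
Op 5: tick 2 -> clock=10. purged={a.com,b.com}
Op 6: insert a.com -> 10.0.0.4 (expiry=10+2=12). clock=10
Op 7: tick 11 -> clock=21. purged={a.com}
Op 8: tick 10 -> clock=31.
Op 9: insert a.com -> 10.0.0.4 (expiry=31+2=33). clock=31
Op 10: tick 9 -> clock=40. purged={a.com}
Op 11: tick 3 -> clock=43.
Op 12: insert b.com -> 10.0.0.2 (expiry=43+1=44). clock=43
Op 13: insert a.com -> 10.0.0.2 (expiry=43+1=44). clock=43
Op 14: tick 11 -> clock=54. purged={a.com,b.com}
Op 15: insert a.com -> 10.0.0.1 (expiry=54+1=55). clock=54
Op 16: tick 4 -> clock=58. purged={a.com}
Op 17: tick 2 -> clock=60.
Op 18: tick 10 -> clock=70.
Op 19: tick 8 -> clock=78.
Final clock = 78
Final cache (unexpired): {} -> size=0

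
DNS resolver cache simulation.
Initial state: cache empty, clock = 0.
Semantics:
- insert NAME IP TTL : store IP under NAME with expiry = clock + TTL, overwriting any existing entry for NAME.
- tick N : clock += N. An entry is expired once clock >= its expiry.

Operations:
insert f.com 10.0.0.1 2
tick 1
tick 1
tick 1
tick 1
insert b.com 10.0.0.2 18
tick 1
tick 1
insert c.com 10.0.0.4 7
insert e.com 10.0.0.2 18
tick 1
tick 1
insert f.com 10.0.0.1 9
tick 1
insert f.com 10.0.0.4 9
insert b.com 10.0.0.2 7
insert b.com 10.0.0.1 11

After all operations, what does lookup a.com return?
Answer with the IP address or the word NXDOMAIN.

Answer: NXDOMAIN

Derivation:
Op 1: insert f.com -> 10.0.0.1 (expiry=0+2=2). clock=0
Op 2: tick 1 -> clock=1.
Op 3: tick 1 -> clock=2. purged={f.com}
Op 4: tick 1 -> clock=3.
Op 5: tick 1 -> clock=4.
Op 6: insert b.com -> 10.0.0.2 (expiry=4+18=22). clock=4
Op 7: tick 1 -> clock=5.
Op 8: tick 1 -> clock=6.
Op 9: insert c.com -> 10.0.0.4 (expiry=6+7=13). clock=6
Op 10: insert e.com -> 10.0.0.2 (expiry=6+18=24). clock=6
Op 11: tick 1 -> clock=7.
Op 12: tick 1 -> clock=8.
Op 13: insert f.com -> 10.0.0.1 (expiry=8+9=17). clock=8
Op 14: tick 1 -> clock=9.
Op 15: insert f.com -> 10.0.0.4 (expiry=9+9=18). clock=9
Op 16: insert b.com -> 10.0.0.2 (expiry=9+7=16). clock=9
Op 17: insert b.com -> 10.0.0.1 (expiry=9+11=20). clock=9
lookup a.com: not in cache (expired or never inserted)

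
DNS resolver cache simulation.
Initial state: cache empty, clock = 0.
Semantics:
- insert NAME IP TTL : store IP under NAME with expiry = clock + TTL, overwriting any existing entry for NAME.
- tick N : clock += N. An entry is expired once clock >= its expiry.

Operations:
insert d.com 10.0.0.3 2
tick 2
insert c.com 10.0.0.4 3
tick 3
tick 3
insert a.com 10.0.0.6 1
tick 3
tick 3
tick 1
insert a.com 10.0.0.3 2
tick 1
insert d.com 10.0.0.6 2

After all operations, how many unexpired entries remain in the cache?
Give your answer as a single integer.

Answer: 2

Derivation:
Op 1: insert d.com -> 10.0.0.3 (expiry=0+2=2). clock=0
Op 2: tick 2 -> clock=2. purged={d.com}
Op 3: insert c.com -> 10.0.0.4 (expiry=2+3=5). clock=2
Op 4: tick 3 -> clock=5. purged={c.com}
Op 5: tick 3 -> clock=8.
Op 6: insert a.com -> 10.0.0.6 (expiry=8+1=9). clock=8
Op 7: tick 3 -> clock=11. purged={a.com}
Op 8: tick 3 -> clock=14.
Op 9: tick 1 -> clock=15.
Op 10: insert a.com -> 10.0.0.3 (expiry=15+2=17). clock=15
Op 11: tick 1 -> clock=16.
Op 12: insert d.com -> 10.0.0.6 (expiry=16+2=18). clock=16
Final cache (unexpired): {a.com,d.com} -> size=2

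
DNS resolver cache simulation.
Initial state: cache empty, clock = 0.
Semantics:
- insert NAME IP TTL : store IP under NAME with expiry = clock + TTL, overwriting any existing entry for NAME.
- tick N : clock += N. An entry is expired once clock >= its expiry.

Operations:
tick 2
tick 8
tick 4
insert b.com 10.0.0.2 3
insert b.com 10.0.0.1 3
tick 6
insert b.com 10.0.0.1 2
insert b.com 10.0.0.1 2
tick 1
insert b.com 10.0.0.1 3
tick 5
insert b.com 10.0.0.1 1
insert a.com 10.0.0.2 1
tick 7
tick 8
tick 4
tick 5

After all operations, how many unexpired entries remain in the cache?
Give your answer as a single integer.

Op 1: tick 2 -> clock=2.
Op 2: tick 8 -> clock=10.
Op 3: tick 4 -> clock=14.
Op 4: insert b.com -> 10.0.0.2 (expiry=14+3=17). clock=14
Op 5: insert b.com -> 10.0.0.1 (expiry=14+3=17). clock=14
Op 6: tick 6 -> clock=20. purged={b.com}
Op 7: insert b.com -> 10.0.0.1 (expiry=20+2=22). clock=20
Op 8: insert b.com -> 10.0.0.1 (expiry=20+2=22). clock=20
Op 9: tick 1 -> clock=21.
Op 10: insert b.com -> 10.0.0.1 (expiry=21+3=24). clock=21
Op 11: tick 5 -> clock=26. purged={b.com}
Op 12: insert b.com -> 10.0.0.1 (expiry=26+1=27). clock=26
Op 13: insert a.com -> 10.0.0.2 (expiry=26+1=27). clock=26
Op 14: tick 7 -> clock=33. purged={a.com,b.com}
Op 15: tick 8 -> clock=41.
Op 16: tick 4 -> clock=45.
Op 17: tick 5 -> clock=50.
Final cache (unexpired): {} -> size=0

Answer: 0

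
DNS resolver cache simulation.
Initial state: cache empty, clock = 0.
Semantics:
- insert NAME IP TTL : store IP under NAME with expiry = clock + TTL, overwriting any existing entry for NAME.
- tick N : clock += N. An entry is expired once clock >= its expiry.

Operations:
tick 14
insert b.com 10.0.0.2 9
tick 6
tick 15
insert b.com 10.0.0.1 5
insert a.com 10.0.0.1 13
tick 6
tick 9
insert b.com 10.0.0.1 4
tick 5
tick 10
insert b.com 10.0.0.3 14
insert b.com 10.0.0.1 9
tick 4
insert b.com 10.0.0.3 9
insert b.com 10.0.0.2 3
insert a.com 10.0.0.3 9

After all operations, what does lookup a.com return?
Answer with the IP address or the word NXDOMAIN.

Answer: 10.0.0.3

Derivation:
Op 1: tick 14 -> clock=14.
Op 2: insert b.com -> 10.0.0.2 (expiry=14+9=23). clock=14
Op 3: tick 6 -> clock=20.
Op 4: tick 15 -> clock=35. purged={b.com}
Op 5: insert b.com -> 10.0.0.1 (expiry=35+5=40). clock=35
Op 6: insert a.com -> 10.0.0.1 (expiry=35+13=48). clock=35
Op 7: tick 6 -> clock=41. purged={b.com}
Op 8: tick 9 -> clock=50. purged={a.com}
Op 9: insert b.com -> 10.0.0.1 (expiry=50+4=54). clock=50
Op 10: tick 5 -> clock=55. purged={b.com}
Op 11: tick 10 -> clock=65.
Op 12: insert b.com -> 10.0.0.3 (expiry=65+14=79). clock=65
Op 13: insert b.com -> 10.0.0.1 (expiry=65+9=74). clock=65
Op 14: tick 4 -> clock=69.
Op 15: insert b.com -> 10.0.0.3 (expiry=69+9=78). clock=69
Op 16: insert b.com -> 10.0.0.2 (expiry=69+3=72). clock=69
Op 17: insert a.com -> 10.0.0.3 (expiry=69+9=78). clock=69
lookup a.com: present, ip=10.0.0.3 expiry=78 > clock=69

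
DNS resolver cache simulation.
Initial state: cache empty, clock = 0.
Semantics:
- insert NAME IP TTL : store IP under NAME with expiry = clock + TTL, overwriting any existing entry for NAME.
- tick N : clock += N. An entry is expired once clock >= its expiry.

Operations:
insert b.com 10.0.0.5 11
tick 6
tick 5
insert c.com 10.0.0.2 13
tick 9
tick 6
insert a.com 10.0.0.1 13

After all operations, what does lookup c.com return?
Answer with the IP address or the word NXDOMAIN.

Op 1: insert b.com -> 10.0.0.5 (expiry=0+11=11). clock=0
Op 2: tick 6 -> clock=6.
Op 3: tick 5 -> clock=11. purged={b.com}
Op 4: insert c.com -> 10.0.0.2 (expiry=11+13=24). clock=11
Op 5: tick 9 -> clock=20.
Op 6: tick 6 -> clock=26. purged={c.com}
Op 7: insert a.com -> 10.0.0.1 (expiry=26+13=39). clock=26
lookup c.com: not in cache (expired or never inserted)

Answer: NXDOMAIN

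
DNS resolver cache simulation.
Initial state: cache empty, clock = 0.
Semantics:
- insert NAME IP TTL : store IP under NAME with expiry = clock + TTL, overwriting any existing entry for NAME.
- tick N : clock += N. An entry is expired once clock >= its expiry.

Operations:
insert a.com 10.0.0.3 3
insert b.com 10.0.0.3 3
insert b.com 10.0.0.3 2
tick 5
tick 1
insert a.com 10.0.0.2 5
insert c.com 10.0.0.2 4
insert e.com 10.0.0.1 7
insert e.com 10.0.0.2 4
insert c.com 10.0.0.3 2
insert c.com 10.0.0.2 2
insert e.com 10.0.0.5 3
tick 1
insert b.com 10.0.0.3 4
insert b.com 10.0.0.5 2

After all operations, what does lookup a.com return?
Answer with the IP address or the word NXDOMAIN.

Op 1: insert a.com -> 10.0.0.3 (expiry=0+3=3). clock=0
Op 2: insert b.com -> 10.0.0.3 (expiry=0+3=3). clock=0
Op 3: insert b.com -> 10.0.0.3 (expiry=0+2=2). clock=0
Op 4: tick 5 -> clock=5. purged={a.com,b.com}
Op 5: tick 1 -> clock=6.
Op 6: insert a.com -> 10.0.0.2 (expiry=6+5=11). clock=6
Op 7: insert c.com -> 10.0.0.2 (expiry=6+4=10). clock=6
Op 8: insert e.com -> 10.0.0.1 (expiry=6+7=13). clock=6
Op 9: insert e.com -> 10.0.0.2 (expiry=6+4=10). clock=6
Op 10: insert c.com -> 10.0.0.3 (expiry=6+2=8). clock=6
Op 11: insert c.com -> 10.0.0.2 (expiry=6+2=8). clock=6
Op 12: insert e.com -> 10.0.0.5 (expiry=6+3=9). clock=6
Op 13: tick 1 -> clock=7.
Op 14: insert b.com -> 10.0.0.3 (expiry=7+4=11). clock=7
Op 15: insert b.com -> 10.0.0.5 (expiry=7+2=9). clock=7
lookup a.com: present, ip=10.0.0.2 expiry=11 > clock=7

Answer: 10.0.0.2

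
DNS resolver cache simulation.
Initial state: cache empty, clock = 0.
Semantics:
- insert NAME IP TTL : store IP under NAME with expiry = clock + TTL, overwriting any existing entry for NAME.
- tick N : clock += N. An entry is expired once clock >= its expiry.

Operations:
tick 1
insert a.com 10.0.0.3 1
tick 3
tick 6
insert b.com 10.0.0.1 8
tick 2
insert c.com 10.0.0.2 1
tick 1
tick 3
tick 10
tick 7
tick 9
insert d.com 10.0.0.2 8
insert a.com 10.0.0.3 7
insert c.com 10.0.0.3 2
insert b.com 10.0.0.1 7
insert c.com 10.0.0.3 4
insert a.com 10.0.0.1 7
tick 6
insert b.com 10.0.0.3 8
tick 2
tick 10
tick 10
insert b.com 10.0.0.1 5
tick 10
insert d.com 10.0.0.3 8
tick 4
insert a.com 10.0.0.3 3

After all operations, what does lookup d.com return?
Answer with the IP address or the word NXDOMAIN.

Op 1: tick 1 -> clock=1.
Op 2: insert a.com -> 10.0.0.3 (expiry=1+1=2). clock=1
Op 3: tick 3 -> clock=4. purged={a.com}
Op 4: tick 6 -> clock=10.
Op 5: insert b.com -> 10.0.0.1 (expiry=10+8=18). clock=10
Op 6: tick 2 -> clock=12.
Op 7: insert c.com -> 10.0.0.2 (expiry=12+1=13). clock=12
Op 8: tick 1 -> clock=13. purged={c.com}
Op 9: tick 3 -> clock=16.
Op 10: tick 10 -> clock=26. purged={b.com}
Op 11: tick 7 -> clock=33.
Op 12: tick 9 -> clock=42.
Op 13: insert d.com -> 10.0.0.2 (expiry=42+8=50). clock=42
Op 14: insert a.com -> 10.0.0.3 (expiry=42+7=49). clock=42
Op 15: insert c.com -> 10.0.0.3 (expiry=42+2=44). clock=42
Op 16: insert b.com -> 10.0.0.1 (expiry=42+7=49). clock=42
Op 17: insert c.com -> 10.0.0.3 (expiry=42+4=46). clock=42
Op 18: insert a.com -> 10.0.0.1 (expiry=42+7=49). clock=42
Op 19: tick 6 -> clock=48. purged={c.com}
Op 20: insert b.com -> 10.0.0.3 (expiry=48+8=56). clock=48
Op 21: tick 2 -> clock=50. purged={a.com,d.com}
Op 22: tick 10 -> clock=60. purged={b.com}
Op 23: tick 10 -> clock=70.
Op 24: insert b.com -> 10.0.0.1 (expiry=70+5=75). clock=70
Op 25: tick 10 -> clock=80. purged={b.com}
Op 26: insert d.com -> 10.0.0.3 (expiry=80+8=88). clock=80
Op 27: tick 4 -> clock=84.
Op 28: insert a.com -> 10.0.0.3 (expiry=84+3=87). clock=84
lookup d.com: present, ip=10.0.0.3 expiry=88 > clock=84

Answer: 10.0.0.3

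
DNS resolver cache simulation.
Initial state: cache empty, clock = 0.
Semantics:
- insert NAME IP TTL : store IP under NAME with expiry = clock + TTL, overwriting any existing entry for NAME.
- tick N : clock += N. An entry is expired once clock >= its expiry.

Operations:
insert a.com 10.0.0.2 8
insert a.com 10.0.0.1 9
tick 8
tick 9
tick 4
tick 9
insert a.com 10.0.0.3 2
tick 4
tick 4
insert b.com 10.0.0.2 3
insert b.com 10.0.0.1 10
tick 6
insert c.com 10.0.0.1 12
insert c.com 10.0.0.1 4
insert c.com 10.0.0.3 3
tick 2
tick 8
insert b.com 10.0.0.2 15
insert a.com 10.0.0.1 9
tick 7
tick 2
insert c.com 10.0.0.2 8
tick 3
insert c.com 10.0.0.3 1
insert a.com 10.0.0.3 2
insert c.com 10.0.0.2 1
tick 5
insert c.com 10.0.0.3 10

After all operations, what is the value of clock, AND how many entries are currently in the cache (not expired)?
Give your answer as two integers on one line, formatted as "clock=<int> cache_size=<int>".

Answer: clock=71 cache_size=1

Derivation:
Op 1: insert a.com -> 10.0.0.2 (expiry=0+8=8). clock=0
Op 2: insert a.com -> 10.0.0.1 (expiry=0+9=9). clock=0
Op 3: tick 8 -> clock=8.
Op 4: tick 9 -> clock=17. purged={a.com}
Op 5: tick 4 -> clock=21.
Op 6: tick 9 -> clock=30.
Op 7: insert a.com -> 10.0.0.3 (expiry=30+2=32). clock=30
Op 8: tick 4 -> clock=34. purged={a.com}
Op 9: tick 4 -> clock=38.
Op 10: insert b.com -> 10.0.0.2 (expiry=38+3=41). clock=38
Op 11: insert b.com -> 10.0.0.1 (expiry=38+10=48). clock=38
Op 12: tick 6 -> clock=44.
Op 13: insert c.com -> 10.0.0.1 (expiry=44+12=56). clock=44
Op 14: insert c.com -> 10.0.0.1 (expiry=44+4=48). clock=44
Op 15: insert c.com -> 10.0.0.3 (expiry=44+3=47). clock=44
Op 16: tick 2 -> clock=46.
Op 17: tick 8 -> clock=54. purged={b.com,c.com}
Op 18: insert b.com -> 10.0.0.2 (expiry=54+15=69). clock=54
Op 19: insert a.com -> 10.0.0.1 (expiry=54+9=63). clock=54
Op 20: tick 7 -> clock=61.
Op 21: tick 2 -> clock=63. purged={a.com}
Op 22: insert c.com -> 10.0.0.2 (expiry=63+8=71). clock=63
Op 23: tick 3 -> clock=66.
Op 24: insert c.com -> 10.0.0.3 (expiry=66+1=67). clock=66
Op 25: insert a.com -> 10.0.0.3 (expiry=66+2=68). clock=66
Op 26: insert c.com -> 10.0.0.2 (expiry=66+1=67). clock=66
Op 27: tick 5 -> clock=71. purged={a.com,b.com,c.com}
Op 28: insert c.com -> 10.0.0.3 (expiry=71+10=81). clock=71
Final clock = 71
Final cache (unexpired): {c.com} -> size=1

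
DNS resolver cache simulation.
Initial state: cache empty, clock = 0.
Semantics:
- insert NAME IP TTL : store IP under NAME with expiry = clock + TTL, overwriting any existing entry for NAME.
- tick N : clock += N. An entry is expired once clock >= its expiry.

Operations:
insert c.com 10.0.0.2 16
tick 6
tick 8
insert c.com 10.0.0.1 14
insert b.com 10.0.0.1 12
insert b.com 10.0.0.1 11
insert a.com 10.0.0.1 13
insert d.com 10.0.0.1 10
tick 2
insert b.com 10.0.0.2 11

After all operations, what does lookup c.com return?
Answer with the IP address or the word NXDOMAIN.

Answer: 10.0.0.1

Derivation:
Op 1: insert c.com -> 10.0.0.2 (expiry=0+16=16). clock=0
Op 2: tick 6 -> clock=6.
Op 3: tick 8 -> clock=14.
Op 4: insert c.com -> 10.0.0.1 (expiry=14+14=28). clock=14
Op 5: insert b.com -> 10.0.0.1 (expiry=14+12=26). clock=14
Op 6: insert b.com -> 10.0.0.1 (expiry=14+11=25). clock=14
Op 7: insert a.com -> 10.0.0.1 (expiry=14+13=27). clock=14
Op 8: insert d.com -> 10.0.0.1 (expiry=14+10=24). clock=14
Op 9: tick 2 -> clock=16.
Op 10: insert b.com -> 10.0.0.2 (expiry=16+11=27). clock=16
lookup c.com: present, ip=10.0.0.1 expiry=28 > clock=16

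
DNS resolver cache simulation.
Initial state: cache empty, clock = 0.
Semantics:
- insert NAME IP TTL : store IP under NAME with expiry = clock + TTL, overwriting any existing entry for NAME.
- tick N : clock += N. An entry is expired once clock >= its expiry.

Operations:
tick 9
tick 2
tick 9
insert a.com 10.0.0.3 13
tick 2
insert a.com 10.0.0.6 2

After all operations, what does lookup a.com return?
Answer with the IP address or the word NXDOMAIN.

Op 1: tick 9 -> clock=9.
Op 2: tick 2 -> clock=11.
Op 3: tick 9 -> clock=20.
Op 4: insert a.com -> 10.0.0.3 (expiry=20+13=33). clock=20
Op 5: tick 2 -> clock=22.
Op 6: insert a.com -> 10.0.0.6 (expiry=22+2=24). clock=22
lookup a.com: present, ip=10.0.0.6 expiry=24 > clock=22

Answer: 10.0.0.6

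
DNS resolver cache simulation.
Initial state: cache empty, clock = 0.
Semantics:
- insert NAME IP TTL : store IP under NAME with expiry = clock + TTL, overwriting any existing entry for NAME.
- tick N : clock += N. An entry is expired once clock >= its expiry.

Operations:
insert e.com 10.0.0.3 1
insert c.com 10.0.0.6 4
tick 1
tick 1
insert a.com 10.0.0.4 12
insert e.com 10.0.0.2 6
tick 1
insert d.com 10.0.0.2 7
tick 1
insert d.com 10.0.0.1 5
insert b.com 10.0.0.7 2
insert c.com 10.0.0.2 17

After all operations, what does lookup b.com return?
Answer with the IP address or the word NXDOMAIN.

Answer: 10.0.0.7

Derivation:
Op 1: insert e.com -> 10.0.0.3 (expiry=0+1=1). clock=0
Op 2: insert c.com -> 10.0.0.6 (expiry=0+4=4). clock=0
Op 3: tick 1 -> clock=1. purged={e.com}
Op 4: tick 1 -> clock=2.
Op 5: insert a.com -> 10.0.0.4 (expiry=2+12=14). clock=2
Op 6: insert e.com -> 10.0.0.2 (expiry=2+6=8). clock=2
Op 7: tick 1 -> clock=3.
Op 8: insert d.com -> 10.0.0.2 (expiry=3+7=10). clock=3
Op 9: tick 1 -> clock=4. purged={c.com}
Op 10: insert d.com -> 10.0.0.1 (expiry=4+5=9). clock=4
Op 11: insert b.com -> 10.0.0.7 (expiry=4+2=6). clock=4
Op 12: insert c.com -> 10.0.0.2 (expiry=4+17=21). clock=4
lookup b.com: present, ip=10.0.0.7 expiry=6 > clock=4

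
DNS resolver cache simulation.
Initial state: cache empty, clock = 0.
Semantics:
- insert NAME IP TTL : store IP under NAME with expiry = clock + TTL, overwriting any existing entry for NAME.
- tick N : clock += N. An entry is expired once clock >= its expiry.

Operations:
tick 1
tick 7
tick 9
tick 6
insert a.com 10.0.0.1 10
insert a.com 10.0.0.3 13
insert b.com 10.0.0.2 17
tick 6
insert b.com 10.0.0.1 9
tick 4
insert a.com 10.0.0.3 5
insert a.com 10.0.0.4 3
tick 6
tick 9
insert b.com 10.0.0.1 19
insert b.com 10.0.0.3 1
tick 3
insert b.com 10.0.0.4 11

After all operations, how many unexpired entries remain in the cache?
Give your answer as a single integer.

Answer: 1

Derivation:
Op 1: tick 1 -> clock=1.
Op 2: tick 7 -> clock=8.
Op 3: tick 9 -> clock=17.
Op 4: tick 6 -> clock=23.
Op 5: insert a.com -> 10.0.0.1 (expiry=23+10=33). clock=23
Op 6: insert a.com -> 10.0.0.3 (expiry=23+13=36). clock=23
Op 7: insert b.com -> 10.0.0.2 (expiry=23+17=40). clock=23
Op 8: tick 6 -> clock=29.
Op 9: insert b.com -> 10.0.0.1 (expiry=29+9=38). clock=29
Op 10: tick 4 -> clock=33.
Op 11: insert a.com -> 10.0.0.3 (expiry=33+5=38). clock=33
Op 12: insert a.com -> 10.0.0.4 (expiry=33+3=36). clock=33
Op 13: tick 6 -> clock=39. purged={a.com,b.com}
Op 14: tick 9 -> clock=48.
Op 15: insert b.com -> 10.0.0.1 (expiry=48+19=67). clock=48
Op 16: insert b.com -> 10.0.0.3 (expiry=48+1=49). clock=48
Op 17: tick 3 -> clock=51. purged={b.com}
Op 18: insert b.com -> 10.0.0.4 (expiry=51+11=62). clock=51
Final cache (unexpired): {b.com} -> size=1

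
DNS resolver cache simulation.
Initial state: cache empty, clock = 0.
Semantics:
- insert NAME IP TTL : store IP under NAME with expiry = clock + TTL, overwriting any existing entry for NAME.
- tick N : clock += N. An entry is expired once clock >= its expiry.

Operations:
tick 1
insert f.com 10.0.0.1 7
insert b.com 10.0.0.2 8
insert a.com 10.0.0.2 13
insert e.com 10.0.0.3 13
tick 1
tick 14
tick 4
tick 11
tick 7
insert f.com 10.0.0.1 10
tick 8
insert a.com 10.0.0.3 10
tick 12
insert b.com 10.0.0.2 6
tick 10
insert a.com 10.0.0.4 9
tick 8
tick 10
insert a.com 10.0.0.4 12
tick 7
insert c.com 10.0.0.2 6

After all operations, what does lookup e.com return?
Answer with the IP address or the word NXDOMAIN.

Answer: NXDOMAIN

Derivation:
Op 1: tick 1 -> clock=1.
Op 2: insert f.com -> 10.0.0.1 (expiry=1+7=8). clock=1
Op 3: insert b.com -> 10.0.0.2 (expiry=1+8=9). clock=1
Op 4: insert a.com -> 10.0.0.2 (expiry=1+13=14). clock=1
Op 5: insert e.com -> 10.0.0.3 (expiry=1+13=14). clock=1
Op 6: tick 1 -> clock=2.
Op 7: tick 14 -> clock=16. purged={a.com,b.com,e.com,f.com}
Op 8: tick 4 -> clock=20.
Op 9: tick 11 -> clock=31.
Op 10: tick 7 -> clock=38.
Op 11: insert f.com -> 10.0.0.1 (expiry=38+10=48). clock=38
Op 12: tick 8 -> clock=46.
Op 13: insert a.com -> 10.0.0.3 (expiry=46+10=56). clock=46
Op 14: tick 12 -> clock=58. purged={a.com,f.com}
Op 15: insert b.com -> 10.0.0.2 (expiry=58+6=64). clock=58
Op 16: tick 10 -> clock=68. purged={b.com}
Op 17: insert a.com -> 10.0.0.4 (expiry=68+9=77). clock=68
Op 18: tick 8 -> clock=76.
Op 19: tick 10 -> clock=86. purged={a.com}
Op 20: insert a.com -> 10.0.0.4 (expiry=86+12=98). clock=86
Op 21: tick 7 -> clock=93.
Op 22: insert c.com -> 10.0.0.2 (expiry=93+6=99). clock=93
lookup e.com: not in cache (expired or never inserted)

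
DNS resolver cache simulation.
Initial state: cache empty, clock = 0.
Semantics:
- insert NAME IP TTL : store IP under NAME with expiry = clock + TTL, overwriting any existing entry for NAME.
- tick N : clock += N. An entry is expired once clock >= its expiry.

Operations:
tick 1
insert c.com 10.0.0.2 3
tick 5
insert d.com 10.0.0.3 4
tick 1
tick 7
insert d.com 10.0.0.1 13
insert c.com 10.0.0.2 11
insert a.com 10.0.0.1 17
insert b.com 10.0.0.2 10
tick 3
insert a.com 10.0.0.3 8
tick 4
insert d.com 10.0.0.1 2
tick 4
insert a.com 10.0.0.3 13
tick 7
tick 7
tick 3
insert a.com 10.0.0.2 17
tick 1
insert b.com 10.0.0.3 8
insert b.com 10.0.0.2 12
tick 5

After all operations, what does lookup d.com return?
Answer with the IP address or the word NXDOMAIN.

Answer: NXDOMAIN

Derivation:
Op 1: tick 1 -> clock=1.
Op 2: insert c.com -> 10.0.0.2 (expiry=1+3=4). clock=1
Op 3: tick 5 -> clock=6. purged={c.com}
Op 4: insert d.com -> 10.0.0.3 (expiry=6+4=10). clock=6
Op 5: tick 1 -> clock=7.
Op 6: tick 7 -> clock=14. purged={d.com}
Op 7: insert d.com -> 10.0.0.1 (expiry=14+13=27). clock=14
Op 8: insert c.com -> 10.0.0.2 (expiry=14+11=25). clock=14
Op 9: insert a.com -> 10.0.0.1 (expiry=14+17=31). clock=14
Op 10: insert b.com -> 10.0.0.2 (expiry=14+10=24). clock=14
Op 11: tick 3 -> clock=17.
Op 12: insert a.com -> 10.0.0.3 (expiry=17+8=25). clock=17
Op 13: tick 4 -> clock=21.
Op 14: insert d.com -> 10.0.0.1 (expiry=21+2=23). clock=21
Op 15: tick 4 -> clock=25. purged={a.com,b.com,c.com,d.com}
Op 16: insert a.com -> 10.0.0.3 (expiry=25+13=38). clock=25
Op 17: tick 7 -> clock=32.
Op 18: tick 7 -> clock=39. purged={a.com}
Op 19: tick 3 -> clock=42.
Op 20: insert a.com -> 10.0.0.2 (expiry=42+17=59). clock=42
Op 21: tick 1 -> clock=43.
Op 22: insert b.com -> 10.0.0.3 (expiry=43+8=51). clock=43
Op 23: insert b.com -> 10.0.0.2 (expiry=43+12=55). clock=43
Op 24: tick 5 -> clock=48.
lookup d.com: not in cache (expired or never inserted)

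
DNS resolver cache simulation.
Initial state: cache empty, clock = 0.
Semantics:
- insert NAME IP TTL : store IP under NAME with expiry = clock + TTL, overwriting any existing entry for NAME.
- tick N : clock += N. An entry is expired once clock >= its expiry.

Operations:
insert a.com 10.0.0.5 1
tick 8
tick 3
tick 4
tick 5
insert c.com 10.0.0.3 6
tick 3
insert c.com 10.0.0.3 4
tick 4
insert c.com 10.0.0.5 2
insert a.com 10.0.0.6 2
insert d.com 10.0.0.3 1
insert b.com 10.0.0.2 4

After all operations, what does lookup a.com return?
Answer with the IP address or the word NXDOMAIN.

Answer: 10.0.0.6

Derivation:
Op 1: insert a.com -> 10.0.0.5 (expiry=0+1=1). clock=0
Op 2: tick 8 -> clock=8. purged={a.com}
Op 3: tick 3 -> clock=11.
Op 4: tick 4 -> clock=15.
Op 5: tick 5 -> clock=20.
Op 6: insert c.com -> 10.0.0.3 (expiry=20+6=26). clock=20
Op 7: tick 3 -> clock=23.
Op 8: insert c.com -> 10.0.0.3 (expiry=23+4=27). clock=23
Op 9: tick 4 -> clock=27. purged={c.com}
Op 10: insert c.com -> 10.0.0.5 (expiry=27+2=29). clock=27
Op 11: insert a.com -> 10.0.0.6 (expiry=27+2=29). clock=27
Op 12: insert d.com -> 10.0.0.3 (expiry=27+1=28). clock=27
Op 13: insert b.com -> 10.0.0.2 (expiry=27+4=31). clock=27
lookup a.com: present, ip=10.0.0.6 expiry=29 > clock=27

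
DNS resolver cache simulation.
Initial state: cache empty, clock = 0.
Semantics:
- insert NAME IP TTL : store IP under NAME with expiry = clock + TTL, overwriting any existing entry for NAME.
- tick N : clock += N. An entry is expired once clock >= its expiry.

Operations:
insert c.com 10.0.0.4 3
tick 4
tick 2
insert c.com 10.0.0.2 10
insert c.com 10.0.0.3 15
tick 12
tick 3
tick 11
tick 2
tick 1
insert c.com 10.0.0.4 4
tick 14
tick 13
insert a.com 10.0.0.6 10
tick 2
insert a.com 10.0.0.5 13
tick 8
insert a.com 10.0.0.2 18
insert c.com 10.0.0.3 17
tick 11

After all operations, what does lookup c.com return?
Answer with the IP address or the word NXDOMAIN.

Op 1: insert c.com -> 10.0.0.4 (expiry=0+3=3). clock=0
Op 2: tick 4 -> clock=4. purged={c.com}
Op 3: tick 2 -> clock=6.
Op 4: insert c.com -> 10.0.0.2 (expiry=6+10=16). clock=6
Op 5: insert c.com -> 10.0.0.3 (expiry=6+15=21). clock=6
Op 6: tick 12 -> clock=18.
Op 7: tick 3 -> clock=21. purged={c.com}
Op 8: tick 11 -> clock=32.
Op 9: tick 2 -> clock=34.
Op 10: tick 1 -> clock=35.
Op 11: insert c.com -> 10.0.0.4 (expiry=35+4=39). clock=35
Op 12: tick 14 -> clock=49. purged={c.com}
Op 13: tick 13 -> clock=62.
Op 14: insert a.com -> 10.0.0.6 (expiry=62+10=72). clock=62
Op 15: tick 2 -> clock=64.
Op 16: insert a.com -> 10.0.0.5 (expiry=64+13=77). clock=64
Op 17: tick 8 -> clock=72.
Op 18: insert a.com -> 10.0.0.2 (expiry=72+18=90). clock=72
Op 19: insert c.com -> 10.0.0.3 (expiry=72+17=89). clock=72
Op 20: tick 11 -> clock=83.
lookup c.com: present, ip=10.0.0.3 expiry=89 > clock=83

Answer: 10.0.0.3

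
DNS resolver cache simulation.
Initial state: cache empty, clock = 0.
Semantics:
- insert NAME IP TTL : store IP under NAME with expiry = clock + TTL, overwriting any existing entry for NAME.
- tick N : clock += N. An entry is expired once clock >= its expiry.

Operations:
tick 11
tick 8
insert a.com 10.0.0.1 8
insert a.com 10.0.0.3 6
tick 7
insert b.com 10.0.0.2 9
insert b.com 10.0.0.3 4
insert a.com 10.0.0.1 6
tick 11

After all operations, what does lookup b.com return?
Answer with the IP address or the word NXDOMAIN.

Answer: NXDOMAIN

Derivation:
Op 1: tick 11 -> clock=11.
Op 2: tick 8 -> clock=19.
Op 3: insert a.com -> 10.0.0.1 (expiry=19+8=27). clock=19
Op 4: insert a.com -> 10.0.0.3 (expiry=19+6=25). clock=19
Op 5: tick 7 -> clock=26. purged={a.com}
Op 6: insert b.com -> 10.0.0.2 (expiry=26+9=35). clock=26
Op 7: insert b.com -> 10.0.0.3 (expiry=26+4=30). clock=26
Op 8: insert a.com -> 10.0.0.1 (expiry=26+6=32). clock=26
Op 9: tick 11 -> clock=37. purged={a.com,b.com}
lookup b.com: not in cache (expired or never inserted)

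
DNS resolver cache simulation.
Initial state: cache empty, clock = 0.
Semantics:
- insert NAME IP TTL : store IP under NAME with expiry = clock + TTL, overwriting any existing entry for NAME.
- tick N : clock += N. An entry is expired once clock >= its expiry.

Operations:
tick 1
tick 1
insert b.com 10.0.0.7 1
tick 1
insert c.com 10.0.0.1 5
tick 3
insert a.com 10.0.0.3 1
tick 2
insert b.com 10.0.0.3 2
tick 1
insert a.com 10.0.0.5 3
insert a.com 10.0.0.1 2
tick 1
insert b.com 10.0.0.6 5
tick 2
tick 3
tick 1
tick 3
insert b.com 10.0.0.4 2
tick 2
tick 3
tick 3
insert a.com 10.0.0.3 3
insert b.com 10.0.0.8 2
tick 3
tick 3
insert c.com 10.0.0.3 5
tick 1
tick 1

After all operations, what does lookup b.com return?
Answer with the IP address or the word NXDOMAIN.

Op 1: tick 1 -> clock=1.
Op 2: tick 1 -> clock=2.
Op 3: insert b.com -> 10.0.0.7 (expiry=2+1=3). clock=2
Op 4: tick 1 -> clock=3. purged={b.com}
Op 5: insert c.com -> 10.0.0.1 (expiry=3+5=8). clock=3
Op 6: tick 3 -> clock=6.
Op 7: insert a.com -> 10.0.0.3 (expiry=6+1=7). clock=6
Op 8: tick 2 -> clock=8. purged={a.com,c.com}
Op 9: insert b.com -> 10.0.0.3 (expiry=8+2=10). clock=8
Op 10: tick 1 -> clock=9.
Op 11: insert a.com -> 10.0.0.5 (expiry=9+3=12). clock=9
Op 12: insert a.com -> 10.0.0.1 (expiry=9+2=11). clock=9
Op 13: tick 1 -> clock=10. purged={b.com}
Op 14: insert b.com -> 10.0.0.6 (expiry=10+5=15). clock=10
Op 15: tick 2 -> clock=12. purged={a.com}
Op 16: tick 3 -> clock=15. purged={b.com}
Op 17: tick 1 -> clock=16.
Op 18: tick 3 -> clock=19.
Op 19: insert b.com -> 10.0.0.4 (expiry=19+2=21). clock=19
Op 20: tick 2 -> clock=21. purged={b.com}
Op 21: tick 3 -> clock=24.
Op 22: tick 3 -> clock=27.
Op 23: insert a.com -> 10.0.0.3 (expiry=27+3=30). clock=27
Op 24: insert b.com -> 10.0.0.8 (expiry=27+2=29). clock=27
Op 25: tick 3 -> clock=30. purged={a.com,b.com}
Op 26: tick 3 -> clock=33.
Op 27: insert c.com -> 10.0.0.3 (expiry=33+5=38). clock=33
Op 28: tick 1 -> clock=34.
Op 29: tick 1 -> clock=35.
lookup b.com: not in cache (expired or never inserted)

Answer: NXDOMAIN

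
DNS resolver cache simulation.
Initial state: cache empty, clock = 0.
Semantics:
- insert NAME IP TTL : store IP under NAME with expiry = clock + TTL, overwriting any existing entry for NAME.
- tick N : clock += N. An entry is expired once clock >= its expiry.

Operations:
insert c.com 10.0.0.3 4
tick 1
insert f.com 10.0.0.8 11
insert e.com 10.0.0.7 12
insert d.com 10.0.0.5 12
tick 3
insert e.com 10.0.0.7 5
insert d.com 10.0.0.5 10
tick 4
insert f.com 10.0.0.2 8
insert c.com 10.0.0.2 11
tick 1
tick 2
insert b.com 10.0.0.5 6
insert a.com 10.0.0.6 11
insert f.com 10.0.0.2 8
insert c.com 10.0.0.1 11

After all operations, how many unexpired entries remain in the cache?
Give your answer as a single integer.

Op 1: insert c.com -> 10.0.0.3 (expiry=0+4=4). clock=0
Op 2: tick 1 -> clock=1.
Op 3: insert f.com -> 10.0.0.8 (expiry=1+11=12). clock=1
Op 4: insert e.com -> 10.0.0.7 (expiry=1+12=13). clock=1
Op 5: insert d.com -> 10.0.0.5 (expiry=1+12=13). clock=1
Op 6: tick 3 -> clock=4. purged={c.com}
Op 7: insert e.com -> 10.0.0.7 (expiry=4+5=9). clock=4
Op 8: insert d.com -> 10.0.0.5 (expiry=4+10=14). clock=4
Op 9: tick 4 -> clock=8.
Op 10: insert f.com -> 10.0.0.2 (expiry=8+8=16). clock=8
Op 11: insert c.com -> 10.0.0.2 (expiry=8+11=19). clock=8
Op 12: tick 1 -> clock=9. purged={e.com}
Op 13: tick 2 -> clock=11.
Op 14: insert b.com -> 10.0.0.5 (expiry=11+6=17). clock=11
Op 15: insert a.com -> 10.0.0.6 (expiry=11+11=22). clock=11
Op 16: insert f.com -> 10.0.0.2 (expiry=11+8=19). clock=11
Op 17: insert c.com -> 10.0.0.1 (expiry=11+11=22). clock=11
Final cache (unexpired): {a.com,b.com,c.com,d.com,f.com} -> size=5

Answer: 5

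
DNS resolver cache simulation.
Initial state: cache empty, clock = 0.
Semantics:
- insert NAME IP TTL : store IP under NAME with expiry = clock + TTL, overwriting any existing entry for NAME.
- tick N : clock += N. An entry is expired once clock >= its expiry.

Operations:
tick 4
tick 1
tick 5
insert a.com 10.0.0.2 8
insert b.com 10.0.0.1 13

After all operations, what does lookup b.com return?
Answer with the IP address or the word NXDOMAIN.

Op 1: tick 4 -> clock=4.
Op 2: tick 1 -> clock=5.
Op 3: tick 5 -> clock=10.
Op 4: insert a.com -> 10.0.0.2 (expiry=10+8=18). clock=10
Op 5: insert b.com -> 10.0.0.1 (expiry=10+13=23). clock=10
lookup b.com: present, ip=10.0.0.1 expiry=23 > clock=10

Answer: 10.0.0.1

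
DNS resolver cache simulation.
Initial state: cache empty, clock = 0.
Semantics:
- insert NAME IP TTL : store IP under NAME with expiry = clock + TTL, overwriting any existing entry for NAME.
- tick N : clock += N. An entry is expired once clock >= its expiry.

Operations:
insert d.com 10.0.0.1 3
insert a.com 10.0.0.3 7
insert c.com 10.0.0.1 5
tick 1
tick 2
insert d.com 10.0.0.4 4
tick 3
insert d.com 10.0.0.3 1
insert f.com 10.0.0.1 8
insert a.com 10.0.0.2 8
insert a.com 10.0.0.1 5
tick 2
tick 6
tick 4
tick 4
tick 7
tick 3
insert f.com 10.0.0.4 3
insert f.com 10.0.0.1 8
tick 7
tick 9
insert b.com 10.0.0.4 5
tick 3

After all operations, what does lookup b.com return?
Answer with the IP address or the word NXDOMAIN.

Answer: 10.0.0.4

Derivation:
Op 1: insert d.com -> 10.0.0.1 (expiry=0+3=3). clock=0
Op 2: insert a.com -> 10.0.0.3 (expiry=0+7=7). clock=0
Op 3: insert c.com -> 10.0.0.1 (expiry=0+5=5). clock=0
Op 4: tick 1 -> clock=1.
Op 5: tick 2 -> clock=3. purged={d.com}
Op 6: insert d.com -> 10.0.0.4 (expiry=3+4=7). clock=3
Op 7: tick 3 -> clock=6. purged={c.com}
Op 8: insert d.com -> 10.0.0.3 (expiry=6+1=7). clock=6
Op 9: insert f.com -> 10.0.0.1 (expiry=6+8=14). clock=6
Op 10: insert a.com -> 10.0.0.2 (expiry=6+8=14). clock=6
Op 11: insert a.com -> 10.0.0.1 (expiry=6+5=11). clock=6
Op 12: tick 2 -> clock=8. purged={d.com}
Op 13: tick 6 -> clock=14. purged={a.com,f.com}
Op 14: tick 4 -> clock=18.
Op 15: tick 4 -> clock=22.
Op 16: tick 7 -> clock=29.
Op 17: tick 3 -> clock=32.
Op 18: insert f.com -> 10.0.0.4 (expiry=32+3=35). clock=32
Op 19: insert f.com -> 10.0.0.1 (expiry=32+8=40). clock=32
Op 20: tick 7 -> clock=39.
Op 21: tick 9 -> clock=48. purged={f.com}
Op 22: insert b.com -> 10.0.0.4 (expiry=48+5=53). clock=48
Op 23: tick 3 -> clock=51.
lookup b.com: present, ip=10.0.0.4 expiry=53 > clock=51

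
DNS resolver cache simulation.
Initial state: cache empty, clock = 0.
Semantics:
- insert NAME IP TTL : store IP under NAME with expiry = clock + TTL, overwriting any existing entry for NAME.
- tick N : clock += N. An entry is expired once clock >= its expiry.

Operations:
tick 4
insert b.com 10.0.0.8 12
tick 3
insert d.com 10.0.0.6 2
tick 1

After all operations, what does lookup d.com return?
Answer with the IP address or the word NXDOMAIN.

Answer: 10.0.0.6

Derivation:
Op 1: tick 4 -> clock=4.
Op 2: insert b.com -> 10.0.0.8 (expiry=4+12=16). clock=4
Op 3: tick 3 -> clock=7.
Op 4: insert d.com -> 10.0.0.6 (expiry=7+2=9). clock=7
Op 5: tick 1 -> clock=8.
lookup d.com: present, ip=10.0.0.6 expiry=9 > clock=8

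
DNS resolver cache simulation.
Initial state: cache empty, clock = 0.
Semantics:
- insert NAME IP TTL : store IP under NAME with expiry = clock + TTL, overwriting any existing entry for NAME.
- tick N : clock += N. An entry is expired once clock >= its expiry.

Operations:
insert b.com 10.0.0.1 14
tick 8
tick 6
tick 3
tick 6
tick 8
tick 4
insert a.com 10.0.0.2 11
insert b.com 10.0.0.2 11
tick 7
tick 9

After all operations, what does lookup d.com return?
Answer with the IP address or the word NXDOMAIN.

Answer: NXDOMAIN

Derivation:
Op 1: insert b.com -> 10.0.0.1 (expiry=0+14=14). clock=0
Op 2: tick 8 -> clock=8.
Op 3: tick 6 -> clock=14. purged={b.com}
Op 4: tick 3 -> clock=17.
Op 5: tick 6 -> clock=23.
Op 6: tick 8 -> clock=31.
Op 7: tick 4 -> clock=35.
Op 8: insert a.com -> 10.0.0.2 (expiry=35+11=46). clock=35
Op 9: insert b.com -> 10.0.0.2 (expiry=35+11=46). clock=35
Op 10: tick 7 -> clock=42.
Op 11: tick 9 -> clock=51. purged={a.com,b.com}
lookup d.com: not in cache (expired or never inserted)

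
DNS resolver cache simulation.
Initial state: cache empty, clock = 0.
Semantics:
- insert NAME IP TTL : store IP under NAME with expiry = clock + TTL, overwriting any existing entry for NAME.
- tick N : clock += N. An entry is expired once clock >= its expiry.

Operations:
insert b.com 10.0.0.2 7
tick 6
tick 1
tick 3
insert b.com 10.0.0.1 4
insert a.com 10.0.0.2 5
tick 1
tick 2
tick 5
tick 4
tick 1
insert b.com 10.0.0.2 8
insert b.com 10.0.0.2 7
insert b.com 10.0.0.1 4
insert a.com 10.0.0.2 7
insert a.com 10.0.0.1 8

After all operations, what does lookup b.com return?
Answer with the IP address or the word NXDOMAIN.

Answer: 10.0.0.1

Derivation:
Op 1: insert b.com -> 10.0.0.2 (expiry=0+7=7). clock=0
Op 2: tick 6 -> clock=6.
Op 3: tick 1 -> clock=7. purged={b.com}
Op 4: tick 3 -> clock=10.
Op 5: insert b.com -> 10.0.0.1 (expiry=10+4=14). clock=10
Op 6: insert a.com -> 10.0.0.2 (expiry=10+5=15). clock=10
Op 7: tick 1 -> clock=11.
Op 8: tick 2 -> clock=13.
Op 9: tick 5 -> clock=18. purged={a.com,b.com}
Op 10: tick 4 -> clock=22.
Op 11: tick 1 -> clock=23.
Op 12: insert b.com -> 10.0.0.2 (expiry=23+8=31). clock=23
Op 13: insert b.com -> 10.0.0.2 (expiry=23+7=30). clock=23
Op 14: insert b.com -> 10.0.0.1 (expiry=23+4=27). clock=23
Op 15: insert a.com -> 10.0.0.2 (expiry=23+7=30). clock=23
Op 16: insert a.com -> 10.0.0.1 (expiry=23+8=31). clock=23
lookup b.com: present, ip=10.0.0.1 expiry=27 > clock=23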